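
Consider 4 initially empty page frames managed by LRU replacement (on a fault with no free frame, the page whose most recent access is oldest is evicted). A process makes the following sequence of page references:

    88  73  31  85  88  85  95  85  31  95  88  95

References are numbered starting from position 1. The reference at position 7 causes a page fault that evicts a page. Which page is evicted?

73

pos 1: 88 → fault, frames {88}
pos 2: 73 → fault, frames {88,73}
pos 3: 31 → fault, frames {88,73,31}
pos 4: 85 → fault, frames {88,73,31,85}
pos 5: 88 → hit
pos 6: 85 → hit
pos 7: 95 → fault, evict 73, frames {31,88,85,95}
At position 7, page 73 is evicted.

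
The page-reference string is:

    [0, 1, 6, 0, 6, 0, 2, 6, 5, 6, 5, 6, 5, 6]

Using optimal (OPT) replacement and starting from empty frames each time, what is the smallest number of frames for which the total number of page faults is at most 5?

2

f=1: 14 faults
f=2: 5 faults
f=3: 5 faults
f=4: 5 faults
f=5: 5 faults
Smallest f with faults ≤ 5 is 2.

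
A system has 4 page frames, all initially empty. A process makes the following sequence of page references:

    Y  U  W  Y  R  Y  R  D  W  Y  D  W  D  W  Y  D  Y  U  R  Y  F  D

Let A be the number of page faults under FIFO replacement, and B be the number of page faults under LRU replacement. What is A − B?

-1

Under FIFO: F F F . F . . F . F . . . . . . . F . . F . → 8 faults.
Under LRU: F F F . F . . F . . . . . . . . . F F . F F → 9 faults.
A − B = 8 − 9 = -1.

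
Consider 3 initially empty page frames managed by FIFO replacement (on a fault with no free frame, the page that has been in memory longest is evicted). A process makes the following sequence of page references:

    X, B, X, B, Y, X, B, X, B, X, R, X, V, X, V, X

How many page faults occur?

X → fault, frames {X}
B → fault, frames {X,B}
X → hit
B → hit
Y → fault, frames {X,B,Y}
X → hit
B → hit
X → hit
B → hit
X → hit
R → fault, evict X, frames {B,Y,R}
X → fault, evict B, frames {Y,R,X}
V → fault, evict Y, frames {R,X,V}
X → hit
V → hit
X → hit
Page faults: 6.

6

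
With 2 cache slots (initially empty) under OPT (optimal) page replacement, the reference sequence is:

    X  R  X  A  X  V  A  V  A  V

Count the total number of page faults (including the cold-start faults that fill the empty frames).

X → fault, frames [X]
R → fault, frames [X, R]
X → hit
A → fault, evict R, frames [X, A]
X → hit
V → fault, evict X, frames [A, V]
A → hit
V → hit
A → hit
V → hit
Page faults: 4.

4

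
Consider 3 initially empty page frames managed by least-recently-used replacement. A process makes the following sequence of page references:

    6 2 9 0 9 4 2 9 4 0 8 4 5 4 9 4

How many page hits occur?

6

6: fault, frames [6]
2: fault, frames [6, 2]
9: fault, frames [6, 2, 9]
0: fault, evict 6, frames [2, 9, 0]
9: hit
4: fault, evict 2, frames [0, 9, 4]
2: fault, evict 0, frames [9, 4, 2]
9: hit
4: hit
0: fault, evict 2, frames [9, 4, 0]
8: fault, evict 9, frames [4, 0, 8]
4: hit
5: fault, evict 0, frames [8, 4, 5]
4: hit
9: fault, evict 8, frames [5, 4, 9]
4: hit
Hits: 6.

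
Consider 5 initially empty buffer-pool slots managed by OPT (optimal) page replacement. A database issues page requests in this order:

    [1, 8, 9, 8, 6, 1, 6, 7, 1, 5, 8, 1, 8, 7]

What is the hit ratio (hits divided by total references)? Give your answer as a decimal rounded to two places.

0.57

1 -> miss, frames [1]
8 -> miss, frames [1, 8]
9 -> miss, frames [1, 8, 9]
8 -> hit
6 -> miss, frames [1, 8, 9, 6]
1 -> hit
6 -> hit
7 -> miss, frames [1, 8, 9, 6, 7]
1 -> hit
5 -> miss, evict 6, frames [1, 8, 9, 7, 5]
8 -> hit
1 -> hit
8 -> hit
7 -> hit
Hits: 8 of 14 references → 8/14 = 0.5714.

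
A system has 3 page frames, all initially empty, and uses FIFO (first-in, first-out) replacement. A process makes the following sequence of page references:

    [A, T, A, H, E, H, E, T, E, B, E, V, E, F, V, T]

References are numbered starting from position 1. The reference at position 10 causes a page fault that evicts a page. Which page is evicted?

T

pos 1: A → fault, frames {A}
pos 2: T → fault, frames {A,T}
pos 3: A → hit
pos 4: H → fault, frames {A,T,H}
pos 5: E → fault, evict A, frames {T,H,E}
pos 6: H → hit
pos 7: E → hit
pos 8: T → hit
pos 9: E → hit
pos 10: B → fault, evict T, frames {H,E,B}
At position 10, page T is evicted.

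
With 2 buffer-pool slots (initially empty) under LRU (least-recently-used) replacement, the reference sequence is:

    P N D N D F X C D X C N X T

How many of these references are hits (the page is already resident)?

P → fault, frames [P]
N → fault, frames [P, N]
D → fault, evict P, frames [N, D]
N → hit
D → hit
F → fault, evict N, frames [D, F]
X → fault, evict D, frames [F, X]
C → fault, evict F, frames [X, C]
D → fault, evict X, frames [C, D]
X → fault, evict C, frames [D, X]
C → fault, evict D, frames [X, C]
N → fault, evict X, frames [C, N]
X → fault, evict C, frames [N, X]
T → fault, evict N, frames [X, T]
Hits: 2.

2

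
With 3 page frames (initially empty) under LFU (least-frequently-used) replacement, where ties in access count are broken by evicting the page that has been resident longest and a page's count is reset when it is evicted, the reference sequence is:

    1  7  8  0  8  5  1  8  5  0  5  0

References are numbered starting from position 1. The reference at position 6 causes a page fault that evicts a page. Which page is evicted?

pos 1: 1 → miss, frames (1)
pos 2: 7 → miss, frames (1 7)
pos 3: 8 → miss, frames (1 7 8)
pos 4: 0 → miss, evict 1, frames (7 8 0)
pos 5: 8 → hit
pos 6: 5 → miss, evict 7, frames (8 0 5)
At position 6, page 7 is evicted.

7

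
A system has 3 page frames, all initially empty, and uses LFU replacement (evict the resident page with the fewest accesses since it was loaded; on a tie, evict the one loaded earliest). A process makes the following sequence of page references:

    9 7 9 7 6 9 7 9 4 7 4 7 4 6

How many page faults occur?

9 → fault, frames (9)
7 → fault, frames (9 7)
9 → hit
7 → hit
6 → fault, frames (9 7 6)
9 → hit
7 → hit
9 → hit
4 → fault, evict 6, frames (9 7 4)
7 → hit
4 → hit
7 → hit
4 → hit
6 → fault, evict 4, frames (9 7 6)
Page faults: 5.

5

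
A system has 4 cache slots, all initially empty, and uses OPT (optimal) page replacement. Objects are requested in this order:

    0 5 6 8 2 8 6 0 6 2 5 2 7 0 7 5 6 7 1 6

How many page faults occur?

8

0 -> fault, frames (0)
5 -> fault, frames (0 5)
6 -> fault, frames (0 5 6)
8 -> fault, frames (0 5 6 8)
2 -> fault, evict 5, frames (0 6 8 2)
8 -> hit
6 -> hit
0 -> hit
6 -> hit
2 -> hit
5 -> fault, evict 8, frames (0 6 2 5)
2 -> hit
7 -> fault, evict 2, frames (0 6 5 7)
0 -> hit
7 -> hit
5 -> hit
6 -> hit
7 -> hit
1 -> fault, evict 7, frames (0 6 5 1)
6 -> hit
Page faults: 8.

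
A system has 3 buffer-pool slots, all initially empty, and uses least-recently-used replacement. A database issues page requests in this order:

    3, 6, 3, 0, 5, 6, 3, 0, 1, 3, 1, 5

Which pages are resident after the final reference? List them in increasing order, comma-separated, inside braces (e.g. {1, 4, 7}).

3 -> miss, frames (3)
6 -> miss, frames (3 6)
3 -> hit
0 -> miss, frames (6 3 0)
5 -> miss, evict 6, frames (3 0 5)
6 -> miss, evict 3, frames (0 5 6)
3 -> miss, evict 0, frames (5 6 3)
0 -> miss, evict 5, frames (6 3 0)
1 -> miss, evict 6, frames (3 0 1)
3 -> hit
1 -> hit
5 -> miss, evict 0, frames (3 1 5)

{1, 3, 5}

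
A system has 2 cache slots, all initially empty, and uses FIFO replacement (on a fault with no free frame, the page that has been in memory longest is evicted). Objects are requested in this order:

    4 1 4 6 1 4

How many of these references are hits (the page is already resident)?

2

4 -> fault, frames {4}
1 -> fault, frames {4,1}
4 -> hit
6 -> fault, evict 4, frames {1,6}
1 -> hit
4 -> fault, evict 1, frames {6,4}
Hits: 2.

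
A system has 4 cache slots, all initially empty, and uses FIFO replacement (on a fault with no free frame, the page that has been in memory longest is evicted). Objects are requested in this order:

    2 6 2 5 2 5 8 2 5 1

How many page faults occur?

2 -> miss, frames (2)
6 -> miss, frames (2 6)
2 -> hit
5 -> miss, frames (2 6 5)
2 -> hit
5 -> hit
8 -> miss, frames (2 6 5 8)
2 -> hit
5 -> hit
1 -> miss, evict 2, frames (6 5 8 1)
Page faults: 5.

5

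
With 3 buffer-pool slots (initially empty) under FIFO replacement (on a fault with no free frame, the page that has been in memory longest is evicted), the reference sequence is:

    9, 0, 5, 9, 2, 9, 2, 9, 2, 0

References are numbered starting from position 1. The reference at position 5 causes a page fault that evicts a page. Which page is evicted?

pos 1: 9 → fault, frames {9}
pos 2: 0 → fault, frames {9,0}
pos 3: 5 → fault, frames {9,0,5}
pos 4: 9 → hit
pos 5: 2 → fault, evict 9, frames {0,5,2}
At position 5, page 9 is evicted.

9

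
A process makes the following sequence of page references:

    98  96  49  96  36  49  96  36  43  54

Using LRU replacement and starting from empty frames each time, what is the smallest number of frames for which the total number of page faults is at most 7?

f=1: 10 faults
f=2: 9 faults
f=3: 6 faults
f=4: 6 faults
f=5: 6 faults
f=6: 6 faults
Smallest f with faults ≤ 7 is 3.

3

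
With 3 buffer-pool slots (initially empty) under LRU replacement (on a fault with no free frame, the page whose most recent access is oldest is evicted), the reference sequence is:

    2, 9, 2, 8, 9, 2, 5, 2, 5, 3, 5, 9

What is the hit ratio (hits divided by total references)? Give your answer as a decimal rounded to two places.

2 → miss, frames (2)
9 → miss, frames (2 9)
2 → hit
8 → miss, frames (9 2 8)
9 → hit
2 → hit
5 → miss, evict 8, frames (9 2 5)
2 → hit
5 → hit
3 → miss, evict 9, frames (2 5 3)
5 → hit
9 → miss, evict 2, frames (3 5 9)
Hits: 6 of 12 references → 6/12 = 0.5000.

0.50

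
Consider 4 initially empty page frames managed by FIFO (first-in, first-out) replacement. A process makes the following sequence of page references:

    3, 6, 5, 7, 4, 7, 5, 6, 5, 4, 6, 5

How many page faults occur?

5

3 → fault, frames (3)
6 → fault, frames (3 6)
5 → fault, frames (3 6 5)
7 → fault, frames (3 6 5 7)
4 → fault, evict 3, frames (6 5 7 4)
7 → hit
5 → hit
6 → hit
5 → hit
4 → hit
6 → hit
5 → hit
Page faults: 5.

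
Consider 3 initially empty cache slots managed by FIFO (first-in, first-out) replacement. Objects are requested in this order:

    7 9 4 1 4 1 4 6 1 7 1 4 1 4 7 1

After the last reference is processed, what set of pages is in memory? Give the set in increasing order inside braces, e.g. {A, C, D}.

{1, 4, 7}

7 -> fault, frames (7)
9 -> fault, frames (7 9)
4 -> fault, frames (7 9 4)
1 -> fault, evict 7, frames (9 4 1)
4 -> hit
1 -> hit
4 -> hit
6 -> fault, evict 9, frames (4 1 6)
1 -> hit
7 -> fault, evict 4, frames (1 6 7)
1 -> hit
4 -> fault, evict 1, frames (6 7 4)
1 -> fault, evict 6, frames (7 4 1)
4 -> hit
7 -> hit
1 -> hit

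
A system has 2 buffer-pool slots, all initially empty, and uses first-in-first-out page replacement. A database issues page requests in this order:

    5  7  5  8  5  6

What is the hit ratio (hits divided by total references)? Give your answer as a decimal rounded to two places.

5: fault, frames (5)
7: fault, frames (5 7)
5: hit
8: fault, evict 5, frames (7 8)
5: fault, evict 7, frames (8 5)
6: fault, evict 8, frames (5 6)
Hits: 1 of 6 references → 1/6 = 0.1667.

0.17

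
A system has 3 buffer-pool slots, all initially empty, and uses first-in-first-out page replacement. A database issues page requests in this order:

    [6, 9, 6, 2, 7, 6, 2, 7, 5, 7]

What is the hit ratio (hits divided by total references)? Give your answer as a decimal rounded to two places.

0.40

6 → fault, frames (6)
9 → fault, frames (6 9)
6 → hit
2 → fault, frames (6 9 2)
7 → fault, evict 6, frames (9 2 7)
6 → fault, evict 9, frames (2 7 6)
2 → hit
7 → hit
5 → fault, evict 2, frames (7 6 5)
7 → hit
Hits: 4 of 10 references → 4/10 = 0.4000.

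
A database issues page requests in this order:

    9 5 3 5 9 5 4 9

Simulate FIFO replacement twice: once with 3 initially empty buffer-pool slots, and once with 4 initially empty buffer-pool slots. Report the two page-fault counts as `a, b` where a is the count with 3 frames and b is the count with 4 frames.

3 frames: F F F . . . F F → 5 faults.
4 frames: F F F . . . F . → 4 faults.
4 < 5: adding a frame reduced faults, as is typical.

5, 4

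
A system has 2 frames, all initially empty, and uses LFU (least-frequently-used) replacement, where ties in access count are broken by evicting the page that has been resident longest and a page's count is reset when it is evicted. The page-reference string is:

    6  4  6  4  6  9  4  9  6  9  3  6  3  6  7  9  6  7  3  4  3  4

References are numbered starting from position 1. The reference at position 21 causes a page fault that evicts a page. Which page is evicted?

4

pos 1: 6: miss, frames [6]
pos 2: 4: miss, frames [6, 4]
pos 3: 6: hit
pos 4: 4: hit
pos 5: 6: hit
pos 6: 9: miss, evict 4, frames [6, 9]
pos 7: 4: miss, evict 9, frames [6, 4]
pos 8: 9: miss, evict 4, frames [6, 9]
pos 9: 6: hit
pos 10: 9: hit
pos 11: 3: miss, evict 9, frames [6, 3]
pos 12: 6: hit
pos 13: 3: hit
pos 14: 6: hit
pos 15: 7: miss, evict 3, frames [6, 7]
pos 16: 9: miss, evict 7, frames [6, 9]
pos 17: 6: hit
pos 18: 7: miss, evict 9, frames [6, 7]
pos 19: 3: miss, evict 7, frames [6, 3]
pos 20: 4: miss, evict 3, frames [6, 4]
pos 21: 3: miss, evict 4, frames [6, 3]
At position 21, page 4 is evicted.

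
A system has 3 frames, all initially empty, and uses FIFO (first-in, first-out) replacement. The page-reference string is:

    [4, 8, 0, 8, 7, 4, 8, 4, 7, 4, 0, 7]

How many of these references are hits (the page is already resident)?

4 → fault, frames {4}
8 → fault, frames {4,8}
0 → fault, frames {4,8,0}
8 → hit
7 → fault, evict 4, frames {8,0,7}
4 → fault, evict 8, frames {0,7,4}
8 → fault, evict 0, frames {7,4,8}
4 → hit
7 → hit
4 → hit
0 → fault, evict 7, frames {4,8,0}
7 → fault, evict 4, frames {8,0,7}
Hits: 4.

4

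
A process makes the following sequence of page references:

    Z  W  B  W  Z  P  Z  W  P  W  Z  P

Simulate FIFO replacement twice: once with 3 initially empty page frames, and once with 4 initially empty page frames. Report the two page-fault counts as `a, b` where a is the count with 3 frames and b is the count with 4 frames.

6, 4

3 frames: F F F . . F F F . . . . → 6 faults.
4 frames: F F F . . F . . . . . . → 4 faults.
4 < 6: adding a frame reduced faults, as is typical.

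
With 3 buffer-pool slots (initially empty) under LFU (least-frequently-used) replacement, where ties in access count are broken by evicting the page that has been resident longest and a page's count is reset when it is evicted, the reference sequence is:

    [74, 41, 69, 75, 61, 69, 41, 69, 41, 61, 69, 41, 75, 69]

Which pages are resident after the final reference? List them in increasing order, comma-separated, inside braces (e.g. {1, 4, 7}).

{41, 69, 75}

74: miss, frames (74)
41: miss, frames (74 41)
69: miss, frames (74 41 69)
75: miss, evict 74, frames (41 69 75)
61: miss, evict 41, frames (69 75 61)
69: hit
41: miss, evict 75, frames (69 61 41)
69: hit
41: hit
61: hit
69: hit
41: hit
75: miss, evict 61, frames (69 41 75)
69: hit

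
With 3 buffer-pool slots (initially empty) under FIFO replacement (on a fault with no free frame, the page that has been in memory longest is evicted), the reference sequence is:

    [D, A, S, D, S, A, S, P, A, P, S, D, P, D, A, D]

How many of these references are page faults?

6

D: fault, frames [D]
A: fault, frames [D, A]
S: fault, frames [D, A, S]
D: hit
S: hit
A: hit
S: hit
P: fault, evict D, frames [A, S, P]
A: hit
P: hit
S: hit
D: fault, evict A, frames [S, P, D]
P: hit
D: hit
A: fault, evict S, frames [P, D, A]
D: hit
Page faults: 6.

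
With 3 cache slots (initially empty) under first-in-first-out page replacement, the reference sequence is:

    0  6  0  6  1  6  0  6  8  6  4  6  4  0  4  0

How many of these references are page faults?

0: fault, frames (0)
6: fault, frames (0 6)
0: hit
6: hit
1: fault, frames (0 6 1)
6: hit
0: hit
6: hit
8: fault, evict 0, frames (6 1 8)
6: hit
4: fault, evict 6, frames (1 8 4)
6: fault, evict 1, frames (8 4 6)
4: hit
0: fault, evict 8, frames (4 6 0)
4: hit
0: hit
Page faults: 7.

7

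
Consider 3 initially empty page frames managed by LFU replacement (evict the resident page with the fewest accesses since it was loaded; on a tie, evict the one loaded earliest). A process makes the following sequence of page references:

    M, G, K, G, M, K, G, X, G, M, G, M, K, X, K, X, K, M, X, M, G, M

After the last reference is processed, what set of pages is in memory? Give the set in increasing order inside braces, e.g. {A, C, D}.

{G, K, M}

M → fault, frames {M}
G → fault, frames {M,G}
K → fault, frames {M,G,K}
G → hit
M → hit
K → hit
G → hit
X → fault, evict M, frames {G,K,X}
G → hit
M → fault, evict X, frames {G,K,M}
G → hit
M → hit
K → hit
X → fault, evict M, frames {G,K,X}
K → hit
X → hit
K → hit
M → fault, evict X, frames {G,K,M}
X → fault, evict M, frames {G,K,X}
M → fault, evict X, frames {G,K,M}
G → hit
M → hit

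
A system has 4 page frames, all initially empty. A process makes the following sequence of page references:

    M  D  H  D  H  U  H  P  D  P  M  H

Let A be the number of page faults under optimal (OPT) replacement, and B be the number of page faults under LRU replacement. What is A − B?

-1

Under OPT: F F F . . F . F . . . . → 5 faults.
Under LRU: F F F . . F . F . . F . → 6 faults.
A − B = 5 − 6 = -1.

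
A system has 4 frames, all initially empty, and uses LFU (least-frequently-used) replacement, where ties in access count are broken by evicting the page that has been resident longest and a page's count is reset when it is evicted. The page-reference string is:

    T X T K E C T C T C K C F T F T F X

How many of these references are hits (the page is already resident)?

11

T: miss, frames [T]
X: miss, frames [T, X]
T: hit
K: miss, frames [T, X, K]
E: miss, frames [T, X, K, E]
C: miss, evict X, frames [T, K, E, C]
T: hit
C: hit
T: hit
C: hit
K: hit
C: hit
F: miss, evict E, frames [T, K, C, F]
T: hit
F: hit
T: hit
F: hit
X: miss, evict K, frames [T, C, F, X]
Hits: 11.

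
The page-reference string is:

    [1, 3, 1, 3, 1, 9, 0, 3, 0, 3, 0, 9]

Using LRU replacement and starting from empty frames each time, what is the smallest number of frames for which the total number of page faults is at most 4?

f=1: 12 faults
f=2: 6 faults
f=3: 5 faults
f=4: 4 faults
Smallest f with faults ≤ 4 is 4.

4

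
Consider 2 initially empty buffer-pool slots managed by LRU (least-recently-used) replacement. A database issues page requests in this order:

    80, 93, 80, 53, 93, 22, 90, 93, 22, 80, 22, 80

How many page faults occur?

80: miss, frames [80]
93: miss, frames [80, 93]
80: hit
53: miss, evict 93, frames [80, 53]
93: miss, evict 80, frames [53, 93]
22: miss, evict 53, frames [93, 22]
90: miss, evict 93, frames [22, 90]
93: miss, evict 22, frames [90, 93]
22: miss, evict 90, frames [93, 22]
80: miss, evict 93, frames [22, 80]
22: hit
80: hit
Page faults: 9.

9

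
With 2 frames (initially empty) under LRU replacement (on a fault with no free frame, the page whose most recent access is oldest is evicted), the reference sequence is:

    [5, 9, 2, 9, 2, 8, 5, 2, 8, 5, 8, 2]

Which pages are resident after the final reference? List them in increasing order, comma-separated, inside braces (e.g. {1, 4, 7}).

5 -> fault, frames [5]
9 -> fault, frames [5, 9]
2 -> fault, evict 5, frames [9, 2]
9 -> hit
2 -> hit
8 -> fault, evict 9, frames [2, 8]
5 -> fault, evict 2, frames [8, 5]
2 -> fault, evict 8, frames [5, 2]
8 -> fault, evict 5, frames [2, 8]
5 -> fault, evict 2, frames [8, 5]
8 -> hit
2 -> fault, evict 5, frames [8, 2]

{2, 8}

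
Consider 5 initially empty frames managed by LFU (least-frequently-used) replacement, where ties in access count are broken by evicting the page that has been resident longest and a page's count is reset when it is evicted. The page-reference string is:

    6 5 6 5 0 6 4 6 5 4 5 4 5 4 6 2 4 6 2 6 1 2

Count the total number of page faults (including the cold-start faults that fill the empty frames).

6

6 → miss, frames (6)
5 → miss, frames (6 5)
6 → hit
5 → hit
0 → miss, frames (6 5 0)
6 → hit
4 → miss, frames (6 5 0 4)
6 → hit
5 → hit
4 → hit
5 → hit
4 → hit
5 → hit
4 → hit
6 → hit
2 → miss, frames (6 5 0 4 2)
4 → hit
6 → hit
2 → hit
6 → hit
1 → miss, evict 0, frames (6 5 4 2 1)
2 → hit
Page faults: 6.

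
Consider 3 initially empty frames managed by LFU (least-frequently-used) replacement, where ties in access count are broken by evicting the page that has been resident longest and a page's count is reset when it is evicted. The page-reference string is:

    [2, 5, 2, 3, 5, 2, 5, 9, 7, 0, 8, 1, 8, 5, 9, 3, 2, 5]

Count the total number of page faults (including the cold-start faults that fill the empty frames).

11

2 → fault, frames [2]
5 → fault, frames [2, 5]
2 → hit
3 → fault, frames [2, 5, 3]
5 → hit
2 → hit
5 → hit
9 → fault, evict 3, frames [2, 5, 9]
7 → fault, evict 9, frames [2, 5, 7]
0 → fault, evict 7, frames [2, 5, 0]
8 → fault, evict 0, frames [2, 5, 8]
1 → fault, evict 8, frames [2, 5, 1]
8 → fault, evict 1, frames [2, 5, 8]
5 → hit
9 → fault, evict 8, frames [2, 5, 9]
3 → fault, evict 9, frames [2, 5, 3]
2 → hit
5 → hit
Page faults: 11.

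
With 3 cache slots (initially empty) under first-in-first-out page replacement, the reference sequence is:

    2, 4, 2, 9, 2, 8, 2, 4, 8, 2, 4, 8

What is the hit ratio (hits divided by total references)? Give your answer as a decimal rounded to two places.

2 -> miss, frames {2}
4 -> miss, frames {2,4}
2 -> hit
9 -> miss, frames {2,4,9}
2 -> hit
8 -> miss, evict 2, frames {4,9,8}
2 -> miss, evict 4, frames {9,8,2}
4 -> miss, evict 9, frames {8,2,4}
8 -> hit
2 -> hit
4 -> hit
8 -> hit
Hits: 6 of 12 references → 6/12 = 0.5000.

0.50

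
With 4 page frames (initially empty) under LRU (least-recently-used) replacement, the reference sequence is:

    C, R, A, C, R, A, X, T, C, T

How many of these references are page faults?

6

C: miss, frames {C}
R: miss, frames {C,R}
A: miss, frames {C,R,A}
C: hit
R: hit
A: hit
X: miss, frames {C,R,A,X}
T: miss, evict C, frames {R,A,X,T}
C: miss, evict R, frames {A,X,T,C}
T: hit
Page faults: 6.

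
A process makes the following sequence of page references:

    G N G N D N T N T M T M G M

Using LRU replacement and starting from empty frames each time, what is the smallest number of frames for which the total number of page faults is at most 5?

5

f=1: 14 faults
f=2: 6 faults
f=3: 6 faults
f=4: 6 faults
f=5: 5 faults
Smallest f with faults ≤ 5 is 5.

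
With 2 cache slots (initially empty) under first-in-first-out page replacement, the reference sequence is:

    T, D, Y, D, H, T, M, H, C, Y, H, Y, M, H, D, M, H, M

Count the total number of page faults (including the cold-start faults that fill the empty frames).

14

T → miss, frames [T]
D → miss, frames [T, D]
Y → miss, evict T, frames [D, Y]
D → hit
H → miss, evict D, frames [Y, H]
T → miss, evict Y, frames [H, T]
M → miss, evict H, frames [T, M]
H → miss, evict T, frames [M, H]
C → miss, evict M, frames [H, C]
Y → miss, evict H, frames [C, Y]
H → miss, evict C, frames [Y, H]
Y → hit
M → miss, evict Y, frames [H, M]
H → hit
D → miss, evict H, frames [M, D]
M → hit
H → miss, evict M, frames [D, H]
M → miss, evict D, frames [H, M]
Page faults: 14.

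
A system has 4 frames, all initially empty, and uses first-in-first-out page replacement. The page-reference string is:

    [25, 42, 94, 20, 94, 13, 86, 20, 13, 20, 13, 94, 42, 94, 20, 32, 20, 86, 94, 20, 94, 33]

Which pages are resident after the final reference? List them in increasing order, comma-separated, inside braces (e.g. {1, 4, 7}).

25 → miss, frames [25]
42 → miss, frames [25, 42]
94 → miss, frames [25, 42, 94]
20 → miss, frames [25, 42, 94, 20]
94 → hit
13 → miss, evict 25, frames [42, 94, 20, 13]
86 → miss, evict 42, frames [94, 20, 13, 86]
20 → hit
13 → hit
20 → hit
13 → hit
94 → hit
42 → miss, evict 94, frames [20, 13, 86, 42]
94 → miss, evict 20, frames [13, 86, 42, 94]
20 → miss, evict 13, frames [86, 42, 94, 20]
32 → miss, evict 86, frames [42, 94, 20, 32]
20 → hit
86 → miss, evict 42, frames [94, 20, 32, 86]
94 → hit
20 → hit
94 → hit
33 → miss, evict 94, frames [20, 32, 86, 33]

{20, 32, 33, 86}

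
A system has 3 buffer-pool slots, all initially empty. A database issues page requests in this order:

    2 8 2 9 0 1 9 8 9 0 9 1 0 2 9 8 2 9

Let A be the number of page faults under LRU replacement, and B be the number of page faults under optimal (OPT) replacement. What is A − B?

3

Under LRU: F F . F F F . F . F . F . F F F . . → 11 faults.
Under OPT: F F . F F F . . . F . . . F . F . . → 8 faults.
A − B = 11 − 8 = 3.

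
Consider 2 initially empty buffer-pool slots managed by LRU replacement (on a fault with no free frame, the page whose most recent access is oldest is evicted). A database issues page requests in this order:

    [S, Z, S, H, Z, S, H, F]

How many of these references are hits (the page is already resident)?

1

S → fault, frames [S]
Z → fault, frames [S, Z]
S → hit
H → fault, evict Z, frames [S, H]
Z → fault, evict S, frames [H, Z]
S → fault, evict H, frames [Z, S]
H → fault, evict Z, frames [S, H]
F → fault, evict S, frames [H, F]
Hits: 1.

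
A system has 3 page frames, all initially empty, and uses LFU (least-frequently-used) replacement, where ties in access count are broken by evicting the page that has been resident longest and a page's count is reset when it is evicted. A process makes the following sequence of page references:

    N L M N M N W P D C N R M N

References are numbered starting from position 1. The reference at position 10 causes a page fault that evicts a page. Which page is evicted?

pos 1: N: miss, frames {N}
pos 2: L: miss, frames {N,L}
pos 3: M: miss, frames {N,L,M}
pos 4: N: hit
pos 5: M: hit
pos 6: N: hit
pos 7: W: miss, evict L, frames {N,M,W}
pos 8: P: miss, evict W, frames {N,M,P}
pos 9: D: miss, evict P, frames {N,M,D}
pos 10: C: miss, evict D, frames {N,M,C}
At position 10, page D is evicted.

D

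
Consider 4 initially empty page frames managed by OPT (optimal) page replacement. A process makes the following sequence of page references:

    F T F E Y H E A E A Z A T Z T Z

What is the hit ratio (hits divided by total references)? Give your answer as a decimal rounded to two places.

0.56

F → fault, frames {F}
T → fault, frames {F,T}
F → hit
E → fault, frames {F,T,E}
Y → fault, frames {F,T,E,Y}
H → fault, evict Y, frames {F,T,E,H}
E → hit
A → fault, evict H, frames {F,T,E,A}
E → hit
A → hit
Z → fault, evict E, frames {F,T,A,Z}
A → hit
T → hit
Z → hit
T → hit
Z → hit
Hits: 9 of 16 references → 9/16 = 0.5625.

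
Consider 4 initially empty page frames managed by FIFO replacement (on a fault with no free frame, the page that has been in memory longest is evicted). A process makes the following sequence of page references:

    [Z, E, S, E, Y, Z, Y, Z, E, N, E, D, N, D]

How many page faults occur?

6

Z: fault, frames (Z)
E: fault, frames (Z E)
S: fault, frames (Z E S)
E: hit
Y: fault, frames (Z E S Y)
Z: hit
Y: hit
Z: hit
E: hit
N: fault, evict Z, frames (E S Y N)
E: hit
D: fault, evict E, frames (S Y N D)
N: hit
D: hit
Page faults: 6.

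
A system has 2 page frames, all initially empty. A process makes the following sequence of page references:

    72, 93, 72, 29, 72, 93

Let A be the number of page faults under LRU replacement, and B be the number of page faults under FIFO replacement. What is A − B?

Under LRU: F F . F . F → 4 faults.
Under FIFO: F F . F F F → 5 faults.
A − B = 4 − 5 = -1.

-1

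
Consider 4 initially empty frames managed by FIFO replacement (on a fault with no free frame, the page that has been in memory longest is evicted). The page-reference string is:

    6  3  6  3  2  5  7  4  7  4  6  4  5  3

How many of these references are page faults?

6: fault, frames [6]
3: fault, frames [6, 3]
6: hit
3: hit
2: fault, frames [6, 3, 2]
5: fault, frames [6, 3, 2, 5]
7: fault, evict 6, frames [3, 2, 5, 7]
4: fault, evict 3, frames [2, 5, 7, 4]
7: hit
4: hit
6: fault, evict 2, frames [5, 7, 4, 6]
4: hit
5: hit
3: fault, evict 5, frames [7, 4, 6, 3]
Page faults: 8.

8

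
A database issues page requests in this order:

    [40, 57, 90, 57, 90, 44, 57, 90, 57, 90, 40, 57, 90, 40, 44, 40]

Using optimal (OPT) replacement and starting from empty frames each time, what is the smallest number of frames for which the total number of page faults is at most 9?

f=1: 16 faults
f=2: 8 faults
f=3: 6 faults
f=4: 4 faults
Smallest f with faults ≤ 9 is 2.

2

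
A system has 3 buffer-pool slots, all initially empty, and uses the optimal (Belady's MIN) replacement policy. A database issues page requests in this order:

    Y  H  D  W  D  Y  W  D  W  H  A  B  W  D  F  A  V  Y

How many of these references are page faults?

11

Y -> miss, frames [Y]
H -> miss, frames [Y, H]
D -> miss, frames [Y, H, D]
W -> miss, evict H, frames [Y, D, W]
D -> hit
Y -> hit
W -> hit
D -> hit
W -> hit
H -> miss, evict Y, frames [D, W, H]
A -> miss, evict H, frames [D, W, A]
B -> miss, evict A, frames [D, W, B]
W -> hit
D -> hit
F -> miss, evict B, frames [D, W, F]
A -> miss, evict F, frames [D, W, A]
V -> miss, evict A, frames [D, W, V]
Y -> miss, evict V, frames [D, W, Y]
Page faults: 11.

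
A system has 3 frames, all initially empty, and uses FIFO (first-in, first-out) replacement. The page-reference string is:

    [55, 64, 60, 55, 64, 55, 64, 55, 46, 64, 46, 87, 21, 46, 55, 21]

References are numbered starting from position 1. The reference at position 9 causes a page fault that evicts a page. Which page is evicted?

pos 1: 55 → miss, frames {55}
pos 2: 64 → miss, frames {55,64}
pos 3: 60 → miss, frames {55,64,60}
pos 4: 55 → hit
pos 5: 64 → hit
pos 6: 55 → hit
pos 7: 64 → hit
pos 8: 55 → hit
pos 9: 46 → miss, evict 55, frames {64,60,46}
At position 9, page 55 is evicted.

55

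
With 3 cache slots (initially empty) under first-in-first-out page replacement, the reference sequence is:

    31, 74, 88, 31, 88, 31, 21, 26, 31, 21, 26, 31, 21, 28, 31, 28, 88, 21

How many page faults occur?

31 → miss, frames [31]
74 → miss, frames [31, 74]
88 → miss, frames [31, 74, 88]
31 → hit
88 → hit
31 → hit
21 → miss, evict 31, frames [74, 88, 21]
26 → miss, evict 74, frames [88, 21, 26]
31 → miss, evict 88, frames [21, 26, 31]
21 → hit
26 → hit
31 → hit
21 → hit
28 → miss, evict 21, frames [26, 31, 28]
31 → hit
28 → hit
88 → miss, evict 26, frames [31, 28, 88]
21 → miss, evict 31, frames [28, 88, 21]
Page faults: 9.

9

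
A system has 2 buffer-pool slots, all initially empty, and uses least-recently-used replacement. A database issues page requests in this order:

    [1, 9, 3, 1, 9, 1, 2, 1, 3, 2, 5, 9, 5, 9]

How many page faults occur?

10

1 -> fault, frames {1}
9 -> fault, frames {1,9}
3 -> fault, evict 1, frames {9,3}
1 -> fault, evict 9, frames {3,1}
9 -> fault, evict 3, frames {1,9}
1 -> hit
2 -> fault, evict 9, frames {1,2}
1 -> hit
3 -> fault, evict 2, frames {1,3}
2 -> fault, evict 1, frames {3,2}
5 -> fault, evict 3, frames {2,5}
9 -> fault, evict 2, frames {5,9}
5 -> hit
9 -> hit
Page faults: 10.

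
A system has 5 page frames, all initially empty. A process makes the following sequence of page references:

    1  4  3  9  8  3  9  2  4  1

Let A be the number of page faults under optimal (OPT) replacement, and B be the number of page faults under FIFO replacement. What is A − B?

Under OPT: F F F F F . . F . . → 6 faults.
Under FIFO: F F F F F . . F . F → 7 faults.
A − B = 6 − 7 = -1.

-1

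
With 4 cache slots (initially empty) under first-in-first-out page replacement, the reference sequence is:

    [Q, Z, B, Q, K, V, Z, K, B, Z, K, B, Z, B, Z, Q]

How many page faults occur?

Q -> miss, frames {Q}
Z -> miss, frames {Q,Z}
B -> miss, frames {Q,Z,B}
Q -> hit
K -> miss, frames {Q,Z,B,K}
V -> miss, evict Q, frames {Z,B,K,V}
Z -> hit
K -> hit
B -> hit
Z -> hit
K -> hit
B -> hit
Z -> hit
B -> hit
Z -> hit
Q -> miss, evict Z, frames {B,K,V,Q}
Page faults: 6.

6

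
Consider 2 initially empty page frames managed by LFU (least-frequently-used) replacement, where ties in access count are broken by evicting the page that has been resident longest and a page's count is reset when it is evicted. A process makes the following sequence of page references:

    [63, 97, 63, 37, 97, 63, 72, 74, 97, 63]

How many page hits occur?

3

63 -> fault, frames [63]
97 -> fault, frames [63, 97]
63 -> hit
37 -> fault, evict 97, frames [63, 37]
97 -> fault, evict 37, frames [63, 97]
63 -> hit
72 -> fault, evict 97, frames [63, 72]
74 -> fault, evict 72, frames [63, 74]
97 -> fault, evict 74, frames [63, 97]
63 -> hit
Hits: 3.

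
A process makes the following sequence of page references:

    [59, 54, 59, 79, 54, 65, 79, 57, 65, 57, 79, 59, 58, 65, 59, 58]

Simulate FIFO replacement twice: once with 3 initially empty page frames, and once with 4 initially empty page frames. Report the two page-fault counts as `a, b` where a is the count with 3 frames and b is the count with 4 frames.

8, 7

3 frames: F F . F . F . F . . . F F F . . → 8 faults.
4 frames: F F . F . F . F . . . F F . . . → 7 faults.
7 < 8: adding a frame reduced faults, as is typical.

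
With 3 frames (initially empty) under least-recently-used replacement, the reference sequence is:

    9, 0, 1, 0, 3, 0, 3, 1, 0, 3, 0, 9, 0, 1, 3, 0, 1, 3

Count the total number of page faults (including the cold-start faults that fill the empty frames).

9 → fault, frames [9]
0 → fault, frames [9, 0]
1 → fault, frames [9, 0, 1]
0 → hit
3 → fault, evict 9, frames [1, 0, 3]
0 → hit
3 → hit
1 → hit
0 → hit
3 → hit
0 → hit
9 → fault, evict 1, frames [3, 0, 9]
0 → hit
1 → fault, evict 3, frames [9, 0, 1]
3 → fault, evict 9, frames [0, 1, 3]
0 → hit
1 → hit
3 → hit
Page faults: 7.

7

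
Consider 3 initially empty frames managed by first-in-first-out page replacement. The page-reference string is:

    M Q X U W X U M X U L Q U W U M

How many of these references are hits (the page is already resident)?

3

M: miss, frames {M}
Q: miss, frames {M,Q}
X: miss, frames {M,Q,X}
U: miss, evict M, frames {Q,X,U}
W: miss, evict Q, frames {X,U,W}
X: hit
U: hit
M: miss, evict X, frames {U,W,M}
X: miss, evict U, frames {W,M,X}
U: miss, evict W, frames {M,X,U}
L: miss, evict M, frames {X,U,L}
Q: miss, evict X, frames {U,L,Q}
U: hit
W: miss, evict U, frames {L,Q,W}
U: miss, evict L, frames {Q,W,U}
M: miss, evict Q, frames {W,U,M}
Hits: 3.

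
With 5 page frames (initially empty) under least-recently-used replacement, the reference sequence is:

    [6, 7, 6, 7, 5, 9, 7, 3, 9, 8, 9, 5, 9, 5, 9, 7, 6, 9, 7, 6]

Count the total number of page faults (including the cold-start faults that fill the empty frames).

6: miss, frames [6]
7: miss, frames [6, 7]
6: hit
7: hit
5: miss, frames [6, 7, 5]
9: miss, frames [6, 7, 5, 9]
7: hit
3: miss, frames [6, 5, 9, 7, 3]
9: hit
8: miss, evict 6, frames [5, 7, 3, 9, 8]
9: hit
5: hit
9: hit
5: hit
9: hit
7: hit
6: miss, evict 3, frames [8, 5, 9, 7, 6]
9: hit
7: hit
6: hit
Page faults: 7.

7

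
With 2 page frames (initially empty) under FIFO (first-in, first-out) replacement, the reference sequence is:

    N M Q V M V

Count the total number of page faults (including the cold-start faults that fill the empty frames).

N: miss, frames (N)
M: miss, frames (N M)
Q: miss, evict N, frames (M Q)
V: miss, evict M, frames (Q V)
M: miss, evict Q, frames (V M)
V: hit
Page faults: 5.

5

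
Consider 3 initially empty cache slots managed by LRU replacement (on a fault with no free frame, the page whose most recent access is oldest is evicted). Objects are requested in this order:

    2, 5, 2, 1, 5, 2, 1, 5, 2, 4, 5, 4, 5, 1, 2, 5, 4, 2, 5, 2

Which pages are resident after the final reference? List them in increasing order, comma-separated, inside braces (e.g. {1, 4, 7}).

{2, 4, 5}

2: miss, frames {2}
5: miss, frames {2,5}
2: hit
1: miss, frames {5,2,1}
5: hit
2: hit
1: hit
5: hit
2: hit
4: miss, evict 1, frames {5,2,4}
5: hit
4: hit
5: hit
1: miss, evict 2, frames {4,5,1}
2: miss, evict 4, frames {5,1,2}
5: hit
4: miss, evict 1, frames {2,5,4}
2: hit
5: hit
2: hit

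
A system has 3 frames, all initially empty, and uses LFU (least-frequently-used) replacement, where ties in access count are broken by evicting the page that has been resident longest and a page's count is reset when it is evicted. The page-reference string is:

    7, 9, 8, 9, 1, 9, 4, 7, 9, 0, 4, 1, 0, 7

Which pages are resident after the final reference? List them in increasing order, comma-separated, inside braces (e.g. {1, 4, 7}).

7 → fault, frames (7)
9 → fault, frames (7 9)
8 → fault, frames (7 9 8)
9 → hit
1 → fault, evict 7, frames (9 8 1)
9 → hit
4 → fault, evict 8, frames (9 1 4)
7 → fault, evict 1, frames (9 4 7)
9 → hit
0 → fault, evict 4, frames (9 7 0)
4 → fault, evict 7, frames (9 0 4)
1 → fault, evict 0, frames (9 4 1)
0 → fault, evict 4, frames (9 1 0)
7 → fault, evict 1, frames (9 0 7)

{0, 7, 9}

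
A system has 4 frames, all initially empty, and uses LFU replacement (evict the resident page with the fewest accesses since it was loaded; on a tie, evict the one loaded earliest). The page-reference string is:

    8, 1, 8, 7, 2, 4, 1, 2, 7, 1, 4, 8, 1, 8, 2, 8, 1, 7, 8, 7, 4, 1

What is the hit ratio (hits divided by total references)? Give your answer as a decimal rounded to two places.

8: fault, frames [8]
1: fault, frames [8, 1]
8: hit
7: fault, frames [8, 1, 7]
2: fault, frames [8, 1, 7, 2]
4: fault, evict 1, frames [8, 7, 2, 4]
1: fault, evict 7, frames [8, 2, 4, 1]
2: hit
7: fault, evict 4, frames [8, 2, 1, 7]
1: hit
4: fault, evict 7, frames [8, 2, 1, 4]
8: hit
1: hit
8: hit
2: hit
8: hit
1: hit
7: fault, evict 4, frames [8, 2, 1, 7]
8: hit
7: hit
4: fault, evict 7, frames [8, 2, 1, 4]
1: hit
Hits: 12 of 22 references → 12/22 = 0.5455.

0.55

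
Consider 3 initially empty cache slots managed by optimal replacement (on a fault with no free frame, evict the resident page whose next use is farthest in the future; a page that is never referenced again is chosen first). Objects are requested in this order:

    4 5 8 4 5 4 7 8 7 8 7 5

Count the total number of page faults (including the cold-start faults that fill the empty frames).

4

4: fault, frames {4}
5: fault, frames {4,5}
8: fault, frames {4,5,8}
4: hit
5: hit
4: hit
7: fault, evict 4, frames {5,8,7}
8: hit
7: hit
8: hit
7: hit
5: hit
Page faults: 4.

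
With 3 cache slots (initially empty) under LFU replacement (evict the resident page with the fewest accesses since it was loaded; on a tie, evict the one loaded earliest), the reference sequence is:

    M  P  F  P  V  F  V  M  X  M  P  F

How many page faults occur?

M → fault, frames (M)
P → fault, frames (M P)
F → fault, frames (M P F)
P → hit
V → fault, evict M, frames (P F V)
F → hit
V → hit
M → fault, evict P, frames (F V M)
X → fault, evict M, frames (F V X)
M → fault, evict X, frames (F V M)
P → fault, evict M, frames (F V P)
F → hit
Page faults: 8.

8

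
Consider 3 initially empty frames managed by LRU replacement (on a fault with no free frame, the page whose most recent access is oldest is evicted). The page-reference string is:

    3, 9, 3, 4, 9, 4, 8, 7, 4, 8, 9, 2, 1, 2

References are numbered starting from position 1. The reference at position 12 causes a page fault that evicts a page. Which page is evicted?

pos 1: 3: fault, frames (3)
pos 2: 9: fault, frames (3 9)
pos 3: 3: hit
pos 4: 4: fault, frames (9 3 4)
pos 5: 9: hit
pos 6: 4: hit
pos 7: 8: fault, evict 3, frames (9 4 8)
pos 8: 7: fault, evict 9, frames (4 8 7)
pos 9: 4: hit
pos 10: 8: hit
pos 11: 9: fault, evict 7, frames (4 8 9)
pos 12: 2: fault, evict 4, frames (8 9 2)
At position 12, page 4 is evicted.

4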